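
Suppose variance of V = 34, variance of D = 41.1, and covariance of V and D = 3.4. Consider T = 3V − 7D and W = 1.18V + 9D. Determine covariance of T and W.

covariance of T and W = -2405.224

By bilinearity, covariance of T and W = ac·variance of V + bd·variance of D + (ad+bc)·covariance of V and D, with a=3, b=-7, c=1.18, d=9.
ac·variance of V = 3·1.18·34 = 120.36
bd·variance of D = (-7)·9·41.1 = -2589.3
(ad+bc)·covariance of V and D = (18.74)·3.4 = 63.716
covariance of T and W = 120.36 + (-2589.3) + 63.716 = -2405.224.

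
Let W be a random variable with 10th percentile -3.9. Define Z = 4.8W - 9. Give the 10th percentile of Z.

10th percentile of Z = -27.72

Since a = 4.8 > 0 the transformation is increasing, so the 10th percentile of Z = a·(P_{10} of W) + b = 4.8·(-3.9) + (-9) = -27.72.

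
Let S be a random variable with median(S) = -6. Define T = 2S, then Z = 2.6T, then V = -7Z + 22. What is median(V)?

median(T) = 2·(-6) = -12.
median(Z) = 2.6·(-12) = -31.2.
median(V) = (-7)·(-31.2) + 22 = 240.4.

median(V) = 240.4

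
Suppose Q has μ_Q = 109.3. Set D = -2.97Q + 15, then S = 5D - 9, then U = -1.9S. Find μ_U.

μ_D = (-2.97)·109.3 + 15 = -309.621.
μ_S = 5·(-309.621) + (-9) = -1557.105.
μ_U = (-1.9)·(-1557.105) = 2958.4995.

μ_U = 2958.4995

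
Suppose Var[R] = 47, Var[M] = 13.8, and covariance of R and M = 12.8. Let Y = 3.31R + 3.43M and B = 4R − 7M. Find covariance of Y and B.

By bilinearity, covariance of Y and B = ac·Var[R] + bd·Var[M] + (ad+bc)·covariance of R and M, with a=3.31, b=3.43, c=4, d=-7.
ac·Var[R] = 3.31·4·47 = 622.28
bd·Var[M] = 3.43·(-7)·13.8 = -331.338
(ad+bc)·covariance of R and M = (-9.45)·12.8 = -120.96
covariance of Y and B = 622.28 + (-331.338) + (-120.96) = 169.982.

covariance of Y and B = 169.982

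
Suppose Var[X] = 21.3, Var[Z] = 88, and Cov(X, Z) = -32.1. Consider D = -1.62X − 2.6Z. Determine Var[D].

Var[D] = 380.36932

Var[D] = a²·Var[X] + b²·Var[Z] + 2ab·Cov(X, Z) with a = -1.62, b = -2.6.
= (-1.62)²·21.3 + (-2.6)²·88 + 2·(-1.62)·(-2.6)·(-32.1)
= 55.89972 + 594.88 + (-270.4104) = 380.36932.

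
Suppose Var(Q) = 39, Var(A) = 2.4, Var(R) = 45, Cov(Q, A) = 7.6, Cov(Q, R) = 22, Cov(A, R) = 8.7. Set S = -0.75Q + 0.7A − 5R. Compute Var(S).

Var(S) = 1244.2335

Var(S) = a²·Var(Q) + b²·Var(A) + c²·Var(R) + 2ab·Cov(Q, A) + 2ac·Cov(Q, R) + 2bc·Cov(A, R), with a = -0.75, b = 0.7, c = -5.
= 21.9375 + 1.176 + 1125 + (-7.98) + 165 + (-60.9)
= 1244.2335.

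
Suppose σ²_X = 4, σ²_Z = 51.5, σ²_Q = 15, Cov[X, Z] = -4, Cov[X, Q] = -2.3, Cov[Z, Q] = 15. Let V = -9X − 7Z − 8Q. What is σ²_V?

σ²_V = a²·σ²_X + b²·σ²_Z + c²·σ²_Q + 2ab·Cov[X, Z] + 2ac·Cov[X, Q] + 2bc·Cov[Z, Q], with a = -9, b = -7, c = -8.
= 324 + 2523.5 + 960 + (-504) + (-331.2) + 1680
= 4652.3.

σ²_V = 4652.3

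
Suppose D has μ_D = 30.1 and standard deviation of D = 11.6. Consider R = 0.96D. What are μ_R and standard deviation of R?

R = 0.96D is linear with a = 0.96, b = 0.
μ_R = a·μ_D + b = 0.96·30.1 = 28.896.
standard deviation of R = |a|·standard deviation of D = |0.96|·11.6 = 11.136.

μ_R = 28.896, standard deviation of R = 11.136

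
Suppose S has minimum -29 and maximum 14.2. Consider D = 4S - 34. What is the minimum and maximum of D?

min(D) = -150, max(D) = 22.8

a = 4 > 0, so min(D) = a·min(S)+b = 4·(-29) + (-34) = -150 and max(D) = 4·14.2 + (-34) = 22.8.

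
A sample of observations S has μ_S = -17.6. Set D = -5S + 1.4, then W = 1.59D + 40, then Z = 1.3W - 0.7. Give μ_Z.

μ_D = (-5)·(-17.6) + 1.4 = 89.4.
μ_W = 1.59·89.4 + 40 = 182.146.
μ_Z = 1.3·182.146 + (-0.7) = 236.0898.

μ_Z = 236.0898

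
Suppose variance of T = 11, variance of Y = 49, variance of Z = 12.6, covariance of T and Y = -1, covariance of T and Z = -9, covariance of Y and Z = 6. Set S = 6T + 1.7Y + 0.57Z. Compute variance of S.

variance of S = 471.37174

variance of S = a²·variance of T + b²·variance of Y + c²·variance of Z + 2ab·covariance of T and Y + 2ac·covariance of T and Z + 2bc·covariance of Y and Z, with a = 6, b = 1.7, c = 0.57.
= 396 + 141.61 + 4.09374 + (-20.4) + (-61.56) + 11.628
= 471.37174.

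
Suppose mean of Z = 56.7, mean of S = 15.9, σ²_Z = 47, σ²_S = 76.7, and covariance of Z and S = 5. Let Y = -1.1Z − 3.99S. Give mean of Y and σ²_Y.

mean of Y = (-1.1)·mean of Z + (-3.99)·mean of S = (-1.1)·56.7 + (-3.99)·15.9 = -125.811.
σ²_Y = a²·σ²_Z + b²·σ²_S + 2ab·covariance of Z and S with a = -1.1, b = -3.99.
= (-1.1)²·47 + (-3.99)²·76.7 + 2·(-1.1)·(-3.99)·5
= 56.87 + 1221.07167 + 43.89 = 1321.83167.

mean of Y = -125.811, σ²_Y = 1321.83167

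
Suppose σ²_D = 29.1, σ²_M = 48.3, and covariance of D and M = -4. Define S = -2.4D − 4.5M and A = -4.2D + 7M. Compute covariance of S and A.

covariance of S and A = -1236.522

By bilinearity, covariance of S and A = ac·σ²_D + bd·σ²_M + (ad+bc)·covariance of D and M, with a=-2.4, b=-4.5, c=-4.2, d=7.
ac·σ²_D = (-2.4)·(-4.2)·29.1 = 293.328
bd·σ²_M = (-4.5)·7·48.3 = -1521.45
(ad+bc)·covariance of D and M = (2.1)·(-4) = -8.4
covariance of S and A = 293.328 + (-1521.45) + (-8.4) = -1236.522.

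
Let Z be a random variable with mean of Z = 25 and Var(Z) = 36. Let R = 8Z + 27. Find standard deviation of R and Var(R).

standard deviation of R = 48, Var(R) = 2304

R = 8Z + 27 is linear with a = 8, b = 27.
standard deviation of Z = √36 = 6.
standard deviation of R = |a|·standard deviation of Z = |8|·6 = 48.
Var(R) = a²·Var(Z) = 8²·36 = 2304 (the additive constant 27 does not affect variance).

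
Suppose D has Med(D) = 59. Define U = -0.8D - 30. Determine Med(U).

Med(U) = -77.2

A linear map preserves order up to sign, so Med(U) = a·Med(D) + b = (-0.8)·59 + (-30) = -77.2.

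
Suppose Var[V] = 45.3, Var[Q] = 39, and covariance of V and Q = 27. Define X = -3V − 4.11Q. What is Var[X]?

Var[X] = a²·Var[V] + b²·Var[Q] + 2ab·covariance of V and Q with a = -3, b = -4.11.
= (-3)²·45.3 + (-4.11)²·39 + 2·(-3)·(-4.11)·27
= 407.7 + 658.7919 + 665.82 = 1732.3119.

Var[X] = 1732.3119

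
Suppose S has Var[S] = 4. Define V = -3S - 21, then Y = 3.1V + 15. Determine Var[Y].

Var[V] = (-3)²·4 = 36.
Var[Y] = 3.1²·36 = 345.96.

Var[Y] = 345.96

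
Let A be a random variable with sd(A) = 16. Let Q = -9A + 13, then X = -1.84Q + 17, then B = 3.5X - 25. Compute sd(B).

sd(Q) = |-9|·16 = 144.
sd(X) = |-1.84|·144 = 264.96.
sd(B) = |3.5|·264.96 = 927.36.

sd(B) = 927.36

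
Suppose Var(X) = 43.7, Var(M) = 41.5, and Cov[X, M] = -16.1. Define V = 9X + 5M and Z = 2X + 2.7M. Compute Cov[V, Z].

Cov[V, Z] = 794.62

By bilinearity, Cov[V, Z] = ac·Var(X) + bd·Var(M) + (ad+bc)·Cov[X, M], with a=9, b=5, c=2, d=2.7.
ac·Var(X) = 9·2·43.7 = 786.6
bd·Var(M) = 5·2.7·41.5 = 560.25
(ad+bc)·Cov[X, M] = (34.3)·(-16.1) = -552.23
Cov[V, Z] = 786.6 + 560.25 + (-552.23) = 794.62.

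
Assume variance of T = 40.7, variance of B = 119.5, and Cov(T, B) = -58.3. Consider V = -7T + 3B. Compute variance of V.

variance of V = 5518.4

variance of V = a²·variance of T + b²·variance of B + 2ab·Cov(T, B) with a = -7, b = 3.
= (-7)²·40.7 + 3²·119.5 + 2·(-7)·3·(-58.3)
= 1994.3 + 1075.5 + 2448.6 = 5518.4.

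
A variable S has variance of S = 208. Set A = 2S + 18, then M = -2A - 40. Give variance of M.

variance of M = 3328

variance of A = 2²·208 = 832.
variance of M = (-2)²·832 = 3328.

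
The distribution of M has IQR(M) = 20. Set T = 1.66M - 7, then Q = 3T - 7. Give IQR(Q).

IQR(T) = |1.66|·20 = 33.2.
IQR(Q) = |3|·33.2 = 99.6.

IQR(Q) = 99.6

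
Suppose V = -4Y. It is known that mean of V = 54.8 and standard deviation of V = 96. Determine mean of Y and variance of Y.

From V = -4Y: mean of V = a·mean of Y + b, so mean of Y = (mean of V − b)/a = (54.8 − 0)/(-4) = -13.7.
variance of V = 96² = 9216.
variance of V = a²·variance of Y, so variance of Y = 9216/(-4)² = 576.

mean of Y = -13.7, variance of Y = 576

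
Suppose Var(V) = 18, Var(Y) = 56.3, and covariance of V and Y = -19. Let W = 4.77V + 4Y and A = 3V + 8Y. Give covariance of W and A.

By bilinearity, covariance of W and A = ac·Var(V) + bd·Var(Y) + (ad+bc)·covariance of V and Y, with a=4.77, b=4, c=3, d=8.
ac·Var(V) = 4.77·3·18 = 257.58
bd·Var(Y) = 4·8·56.3 = 1801.6
(ad+bc)·covariance of V and Y = (50.16)·(-19) = -953.04
covariance of W and A = 257.58 + 1801.6 + (-953.04) = 1106.14.

covariance of W and A = 1106.14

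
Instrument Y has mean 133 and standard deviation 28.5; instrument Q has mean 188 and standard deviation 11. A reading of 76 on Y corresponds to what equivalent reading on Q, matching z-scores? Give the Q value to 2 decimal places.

z = (76 − 133)/28.5 = -2.
Q = 188 + z·11 = 188 + (76 − 133)·11/28.5 = 166.00.

Q = 166.00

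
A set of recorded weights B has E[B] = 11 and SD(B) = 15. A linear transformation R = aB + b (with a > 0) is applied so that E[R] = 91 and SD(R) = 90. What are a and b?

SD(R) = a·SD(B) (a > 0), so a = 90/15 = 6.
E[R] = a·E[B] + b, so b = 91 − 6·11 = 25.

a = 6, b = 25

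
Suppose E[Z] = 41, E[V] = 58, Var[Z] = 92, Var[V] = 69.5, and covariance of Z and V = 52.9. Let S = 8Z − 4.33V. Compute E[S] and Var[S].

E[S] = 76.86, Var[S] = 3526.13655

E[S] = 8·E[Z] + (-4.33)·E[V] = 8·41 + (-4.33)·58 = 76.86.
Var[S] = a²·Var[Z] + b²·Var[V] + 2ab·covariance of Z and V with a = 8, b = -4.33.
= 8²·92 + (-4.33)²·69.5 + 2·8·(-4.33)·52.9
= 5888 + 1303.04855 + (-3664.912) = 3526.13655.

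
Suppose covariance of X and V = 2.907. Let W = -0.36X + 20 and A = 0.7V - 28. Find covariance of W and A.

covariance of W and A = a·c·covariance of X and V = (-0.36)·0.7·2.907 = -0.732564. Additive constants drop out.

covariance of W and A = -0.732564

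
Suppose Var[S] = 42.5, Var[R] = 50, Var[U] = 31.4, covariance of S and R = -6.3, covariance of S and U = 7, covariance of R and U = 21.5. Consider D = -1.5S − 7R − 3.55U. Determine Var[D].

Var[D] = a²·Var[S] + b²·Var[R] + c²·Var[U] + 2ab·covariance of S and R + 2ac·covariance of S and U + 2bc·covariance of R and U, with a = -1.5, b = -7, c = -3.55.
= 95.625 + 2450 + 395.7185 + (-132.3) + 74.55 + 1068.55
= 3952.1435.

Var[D] = 3952.1435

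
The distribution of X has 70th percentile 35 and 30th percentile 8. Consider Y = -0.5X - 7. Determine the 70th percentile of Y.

70th percentile of Y = -11

Since a = -0.5 < 0 the transformation is decreasing, reversing order: the 70th percentile of Y corresponds to the 30th percentile of X.
So P_{70}(Y) = a·P_{30}(X) + b = (-0.5)·8 + (-7) = -11.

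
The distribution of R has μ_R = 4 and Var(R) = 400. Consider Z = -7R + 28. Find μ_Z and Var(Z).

Z = -7R + 28 is linear with a = -7, b = 28.
μ_Z = a·μ_R + b = (-7)·4 + 28 = 0.
Var(Z) = a²·Var(R) = (-7)²·400 = 19600 (the additive constant 28 does not affect variance).

μ_Z = 0, Var(Z) = 19600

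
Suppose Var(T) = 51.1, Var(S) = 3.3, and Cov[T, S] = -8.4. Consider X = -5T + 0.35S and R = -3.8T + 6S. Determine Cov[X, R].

Cov[X, R] = 1241.002

By bilinearity, Cov[X, R] = ac·Var(T) + bd·Var(S) + (ad+bc)·Cov[T, S], with a=-5, b=0.35, c=-3.8, d=6.
ac·Var(T) = (-5)·(-3.8)·51.1 = 970.9
bd·Var(S) = 0.35·6·3.3 = 6.93
(ad+bc)·Cov[T, S] = (-31.33)·(-8.4) = 263.172
Cov[X, R] = 970.9 + 6.93 + 263.172 = 1241.002.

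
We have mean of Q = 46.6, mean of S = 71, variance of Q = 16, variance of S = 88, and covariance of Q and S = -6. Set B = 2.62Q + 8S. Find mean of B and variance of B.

mean of B = 2.62·mean of Q + 8·mean of S = 2.62·46.6 + 8·71 = 690.092.
variance of B = a²·variance of Q + b²·variance of S + 2ab·covariance of Q and S with a = 2.62, b = 8.
= 2.62²·16 + 8²·88 + 2·2.62·8·(-6)
= 109.8304 + 5632 + (-251.52) = 5490.3104.

mean of B = 690.092, variance of B = 5490.3104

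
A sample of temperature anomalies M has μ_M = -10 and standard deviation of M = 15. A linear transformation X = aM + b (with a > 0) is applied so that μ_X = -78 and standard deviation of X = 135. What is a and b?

a = 9, b = 12

standard deviation of X = a·standard deviation of M (a > 0), so a = 135/15 = 9.
μ_X = a·μ_M + b, so b = -78 − 9·(-10) = 12.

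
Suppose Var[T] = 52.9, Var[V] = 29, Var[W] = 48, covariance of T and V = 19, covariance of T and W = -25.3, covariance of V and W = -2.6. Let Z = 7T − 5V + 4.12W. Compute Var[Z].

Var[Z] = a²·Var[T] + b²·Var[V] + c²·Var[W] + 2ab·covariance of T and V + 2ac·covariance of T and W + 2bc·covariance of V and W, with a = 7, b = -5, c = 4.12.
= 2592.1 + 725 + 814.7712 + (-1330) + (-1459.304) + 107.12
= 1449.6872.

Var[Z] = 1449.6872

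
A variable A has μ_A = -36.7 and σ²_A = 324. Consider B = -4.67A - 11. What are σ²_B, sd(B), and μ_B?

B = -4.67A - 11 is linear with a = -4.67, b = -11.
σ²_B = a²·σ²_A = (-4.67)²·324 = 7066.0836 (the additive constant -11 does not affect variance).
sd(A) = √324 = 18.
sd(B) = |a|·sd(A) = |-4.67|·18 = 84.06.
μ_B = a·μ_A + b = (-4.67)·(-36.7) + (-11) = 160.389.

σ²_B = 7066.0836, sd(B) = 84.06, μ_B = 160.389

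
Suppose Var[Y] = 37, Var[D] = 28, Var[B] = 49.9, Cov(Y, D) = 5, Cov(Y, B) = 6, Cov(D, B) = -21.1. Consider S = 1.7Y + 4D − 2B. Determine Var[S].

Var[S] = 1119.33

Var[S] = a²·Var[Y] + b²·Var[D] + c²·Var[B] + 2ab·Cov(Y, D) + 2ac·Cov(Y, B) + 2bc·Cov(D, B), with a = 1.7, b = 4, c = -2.
= 106.93 + 448 + 199.6 + 68 + (-40.8) + 337.6
= 1119.33.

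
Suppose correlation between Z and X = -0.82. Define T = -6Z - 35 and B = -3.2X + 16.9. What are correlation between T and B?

correlation between T and B = -0.82

Linear rescalings preserve correlation up to sign; here the slopes -6 and -3.2 have the same sign, so correlation between T and B = correlation between Z and X = -0.82.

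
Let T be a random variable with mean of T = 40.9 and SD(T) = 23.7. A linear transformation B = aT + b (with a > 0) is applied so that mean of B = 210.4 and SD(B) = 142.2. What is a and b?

SD(B) = a·SD(T) (a > 0), so a = 142.2/23.7 = 6.
mean of B = a·mean of T + b, so b = 210.4 − 6·40.9 = -35.

a = 6, b = -35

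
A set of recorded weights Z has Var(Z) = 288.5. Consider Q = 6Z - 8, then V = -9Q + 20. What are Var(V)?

Var(V) = 841266

Var(Q) = 6²·288.5 = 10386.
Var(V) = (-9)²·10386 = 841266.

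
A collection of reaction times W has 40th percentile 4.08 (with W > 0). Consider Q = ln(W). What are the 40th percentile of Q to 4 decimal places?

40th percentile of Q = 1.4061

ln(W) is increasing, so P_{40}(Q) = g(P_{40}(W)) ≈ 1.4061.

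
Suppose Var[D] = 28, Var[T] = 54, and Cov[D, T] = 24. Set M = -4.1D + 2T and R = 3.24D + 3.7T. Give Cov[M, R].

Cov[M, R] = -180.912

By bilinearity, Cov[M, R] = ac·Var[D] + bd·Var[T] + (ad+bc)·Cov[D, T], with a=-4.1, b=2, c=3.24, d=3.7.
ac·Var[D] = (-4.1)·3.24·28 = -371.952
bd·Var[T] = 2·3.7·54 = 399.6
(ad+bc)·Cov[D, T] = (-8.69)·24 = -208.56
Cov[M, R] = -371.952 + 399.6 + (-208.56) = -180.912.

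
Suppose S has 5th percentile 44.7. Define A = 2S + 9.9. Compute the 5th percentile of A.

5th percentile of A = 99.3

Since a = 2 > 0 the transformation is increasing, so the 5th percentile of A = a·(P_{5} of S) + b = 2·44.7 + 9.9 = 99.3.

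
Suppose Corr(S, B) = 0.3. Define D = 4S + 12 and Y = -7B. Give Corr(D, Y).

Corr(D, Y) = -0.3

Linear rescalings preserve |correlation|; the slopes 4 and -7 have opposite signs, so the correlation flips sign: Corr(D, Y) = −Corr(S, B) = -0.3.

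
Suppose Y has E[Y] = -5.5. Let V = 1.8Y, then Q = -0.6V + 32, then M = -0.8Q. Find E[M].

E[M] = -30.352

E[V] = 1.8·(-5.5) = -9.9.
E[Q] = (-0.6)·(-9.9) + 32 = 37.94.
E[M] = (-0.8)·37.94 = -30.352.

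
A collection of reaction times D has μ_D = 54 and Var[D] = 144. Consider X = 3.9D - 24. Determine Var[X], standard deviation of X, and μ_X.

Var[X] = 2190.24, standard deviation of X = 46.8, μ_X = 186.6

X = 3.9D - 24 is linear with a = 3.9, b = -24.
Var[X] = a²·Var[D] = 3.9²·144 = 2190.24 (the additive constant -24 does not affect variance).
standard deviation of D = √144 = 12.
standard deviation of X = |a|·standard deviation of D = |3.9|·12 = 46.8.
μ_X = a·μ_D + b = 3.9·54 + (-24) = 186.6.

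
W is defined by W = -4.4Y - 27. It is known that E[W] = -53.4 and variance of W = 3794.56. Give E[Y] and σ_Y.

E[Y] = 6, σ_Y = 14

From W = -4.4Y - 27: E[W] = a·E[Y] + b, so E[Y] = (E[W] − b)/a = (-53.4 − (-27))/(-4.4) = 6.
σ_W = √3794.56 = 61.6.
σ_W = |a|·σ_Y, so σ_Y = 61.6/|-4.4| = 14.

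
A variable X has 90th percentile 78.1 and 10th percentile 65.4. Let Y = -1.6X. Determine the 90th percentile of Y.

90th percentile of Y = -104.64

Since a = -1.6 < 0 the transformation is decreasing, reversing order: the 90th percentile of Y corresponds to the 10th percentile of X.
So P_{90}(Y) = a·P_{10}(X) + b = (-1.6)·65.4 = -104.64.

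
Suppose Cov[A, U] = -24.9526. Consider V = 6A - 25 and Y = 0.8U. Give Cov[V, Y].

Cov[V, Y] = a·c·Cov[A, U] = 6·0.8·(-24.9526) = -119.77248. Additive constants drop out.

Cov[V, Y] = -119.77248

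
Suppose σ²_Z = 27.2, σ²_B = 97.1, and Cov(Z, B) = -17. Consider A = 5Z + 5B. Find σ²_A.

σ²_A = 2257.5

σ²_A = a²·σ²_Z + b²·σ²_B + 2ab·Cov(Z, B) with a = 5, b = 5.
= 5²·27.2 + 5²·97.1 + 2·5·5·(-17)
= 680 + 2427.5 + (-850) = 2257.5.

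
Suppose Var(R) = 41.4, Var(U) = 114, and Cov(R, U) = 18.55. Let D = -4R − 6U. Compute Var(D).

Var(D) = 5656.8

Var(D) = a²·Var(R) + b²·Var(U) + 2ab·Cov(R, U) with a = -4, b = -6.
= (-4)²·41.4 + (-6)²·114 + 2·(-4)·(-6)·18.55
= 662.4 + 4104 + 890.4 = 5656.8.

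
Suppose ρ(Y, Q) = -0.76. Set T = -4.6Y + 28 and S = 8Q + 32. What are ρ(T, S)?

Linear rescalings preserve |correlation|; the slopes -4.6 and 8 have opposite signs, so the correlation flips sign: ρ(T, S) = −ρ(Y, Q) = 0.76.

ρ(T, S) = 0.76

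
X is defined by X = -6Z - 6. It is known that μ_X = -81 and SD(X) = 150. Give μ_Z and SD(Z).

μ_Z = 12.5, SD(Z) = 25

From X = -6Z - 6: μ_X = a·μ_Z + b, so μ_Z = (μ_X − b)/a = (-81 − (-6))/(-6) = 12.5.
SD(X) = |a|·SD(Z), so SD(Z) = 150/|-6| = 25.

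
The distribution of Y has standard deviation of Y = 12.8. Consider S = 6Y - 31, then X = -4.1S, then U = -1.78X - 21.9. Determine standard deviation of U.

standard deviation of U = 560.4864

standard deviation of S = |6|·12.8 = 76.8.
standard deviation of X = |-4.1|·76.8 = 314.88.
standard deviation of U = |-1.78|·314.88 = 560.4864.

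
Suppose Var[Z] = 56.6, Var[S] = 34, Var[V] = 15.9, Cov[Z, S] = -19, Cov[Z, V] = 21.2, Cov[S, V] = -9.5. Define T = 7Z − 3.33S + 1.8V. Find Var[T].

Var[T] = a²·Var[Z] + b²·Var[S] + c²·Var[V] + 2ab·Cov[Z, S] + 2ac·Cov[Z, V] + 2bc·Cov[S, V], with a = 7, b = -3.33, c = 1.8.
= 2773.4 + 377.0226 + 51.516 + 885.78 + 534.24 + 113.886
= 4735.8446.

Var[T] = 4735.8446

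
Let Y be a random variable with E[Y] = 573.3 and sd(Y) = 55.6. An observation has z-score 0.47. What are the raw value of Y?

Y = 599.432

Y = E[Y] + z·sd(Y) = 573.3 + 0.47·55.6 = 599.432.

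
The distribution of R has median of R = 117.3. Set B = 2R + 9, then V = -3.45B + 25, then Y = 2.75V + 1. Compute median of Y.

median of B = 2·117.3 + 9 = 243.6.
median of V = (-3.45)·243.6 + 25 = -815.42.
median of Y = 2.75·(-815.42) + 1 = -2241.405.

median of Y = -2241.405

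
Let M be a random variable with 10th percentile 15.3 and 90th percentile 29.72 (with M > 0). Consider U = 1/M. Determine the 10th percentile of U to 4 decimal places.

1/M is decreasing on M > 0, so percentile order reverses: P_{10}(U) uses P_{90}(M) = 29.72.
P_{10}(U) = 1/29.72 ≈ 0.0336.

10th percentile of U = 0.0336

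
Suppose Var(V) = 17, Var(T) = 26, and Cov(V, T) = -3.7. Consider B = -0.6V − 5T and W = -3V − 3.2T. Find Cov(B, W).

By bilinearity, Cov(B, W) = ac·Var(V) + bd·Var(T) + (ad+bc)·Cov(V, T), with a=-0.6, b=-5, c=-3, d=-3.2.
ac·Var(V) = (-0.6)·(-3)·17 = 30.6
bd·Var(T) = (-5)·(-3.2)·26 = 416
(ad+bc)·Cov(V, T) = (16.92)·(-3.7) = -62.604
Cov(B, W) = 30.6 + 416 + (-62.604) = 383.996.

Cov(B, W) = 383.996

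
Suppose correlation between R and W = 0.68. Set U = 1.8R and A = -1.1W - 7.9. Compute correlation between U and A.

Linear rescalings preserve |correlation|; the slopes 1.8 and -1.1 have opposite signs, so the correlation flips sign: correlation between U and A = −correlation between R and W = -0.68.

correlation between U and A = -0.68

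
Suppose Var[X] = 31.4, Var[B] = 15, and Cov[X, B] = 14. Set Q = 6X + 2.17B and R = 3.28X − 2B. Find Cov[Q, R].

By bilinearity, Cov[Q, R] = ac·Var[X] + bd·Var[B] + (ad+bc)·Cov[X, B], with a=6, b=2.17, c=3.28, d=-2.
ac·Var[X] = 6·3.28·31.4 = 617.952
bd·Var[B] = 2.17·(-2)·15 = -65.1
(ad+bc)·Cov[X, B] = (-4.8824)·14 = -68.3536
Cov[Q, R] = 617.952 + (-65.1) + (-68.3536) = 484.4984.

Cov[Q, R] = 484.4984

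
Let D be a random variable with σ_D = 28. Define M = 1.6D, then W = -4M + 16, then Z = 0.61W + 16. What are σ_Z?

σ_M = |1.6|·28 = 44.8.
σ_W = |-4|·44.8 = 179.2.
σ_Z = |0.61|·179.2 = 109.312.

σ_Z = 109.312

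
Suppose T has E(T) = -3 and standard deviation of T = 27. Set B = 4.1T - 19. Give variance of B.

variance of B = 12254.49

B = 4.1T - 19 is linear with a = 4.1, b = -19.
variance of T = 27² = 729.
variance of B = a²·variance of T = 4.1²·729 = 12254.49 (the additive constant -19 does not affect variance).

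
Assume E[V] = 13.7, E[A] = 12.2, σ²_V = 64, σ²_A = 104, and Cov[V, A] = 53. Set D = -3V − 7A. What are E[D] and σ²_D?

E[D] = (-3)·E[V] + (-7)·E[A] = (-3)·13.7 + (-7)·12.2 = -126.5.
σ²_D = a²·σ²_V + b²·σ²_A + 2ab·Cov[V, A] with a = -3, b = -7.
= (-3)²·64 + (-7)²·104 + 2·(-3)·(-7)·53
= 576 + 5096 + 2226 = 7898.

E[D] = -126.5, σ²_D = 7898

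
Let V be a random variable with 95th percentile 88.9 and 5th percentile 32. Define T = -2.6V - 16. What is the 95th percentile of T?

95th percentile of T = -99.2

Since a = -2.6 < 0 the transformation is decreasing, reversing order: the 95th percentile of T corresponds to the 5th percentile of V.
So P_{95}(T) = a·P_{5}(V) + b = (-2.6)·32 + (-16) = -99.2.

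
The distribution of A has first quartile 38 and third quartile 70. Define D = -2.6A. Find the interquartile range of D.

IQR(D) = 83.2

IQR of A = Q3 − Q1 = 70 − 38 = 32.
Under D = aA + b, IQR(D) = |a|·IQR(A) = |-2.6|·32 = 83.2 (shifts cancel; spread scales by |a|).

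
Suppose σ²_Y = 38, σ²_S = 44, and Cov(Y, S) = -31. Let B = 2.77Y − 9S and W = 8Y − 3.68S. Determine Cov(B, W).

By bilinearity, Cov(B, W) = ac·σ²_Y + bd·σ²_S + (ad+bc)·Cov(Y, S), with a=2.77, b=-9, c=8, d=-3.68.
ac·σ²_Y = 2.77·8·38 = 842.08
bd·σ²_S = (-9)·(-3.68)·44 = 1457.28
(ad+bc)·Cov(Y, S) = (-82.1936)·(-31) = 2548.0016
Cov(B, W) = 842.08 + 1457.28 + 2548.0016 = 4847.3616.

Cov(B, W) = 4847.3616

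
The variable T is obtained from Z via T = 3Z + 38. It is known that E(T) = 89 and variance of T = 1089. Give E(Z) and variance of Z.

E(Z) = 17, variance of Z = 121

From T = 3Z + 38: E(T) = a·E(Z) + b, so E(Z) = (E(T) − b)/a = (89 − 38)/3 = 17.
variance of T = a²·variance of Z, so variance of Z = 1089/3² = 121.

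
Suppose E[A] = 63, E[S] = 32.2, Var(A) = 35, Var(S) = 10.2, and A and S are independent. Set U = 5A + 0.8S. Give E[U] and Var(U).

E[U] = 5·E[A] + 0.8·E[S] = 5·63 + 0.8·32.2 = 340.76.
Var(U) = a²·Var(A) + b²·Var(S) + 2ab·Cov(A, S) with a = 5, b = 0.8.
Independence gives Cov(A, S) = 0.
= 5²·35 + 0.8²·10.2 + 2·5·0.8·0
= 875 + 6.528 + 0 = 881.528.

E[U] = 340.76, Var(U) = 881.528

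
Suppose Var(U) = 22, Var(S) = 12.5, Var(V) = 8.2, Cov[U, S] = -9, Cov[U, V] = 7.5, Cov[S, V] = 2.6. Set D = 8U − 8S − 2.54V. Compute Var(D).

Var(D) = 3213.76712

Var(D) = a²·Var(U) + b²·Var(S) + c²·Var(V) + 2ab·Cov[U, S] + 2ac·Cov[U, V] + 2bc·Cov[S, V], with a = 8, b = -8, c = -2.54.
= 1408 + 800 + 52.90312 + 1152 + (-304.8) + 105.664
= 3213.76712.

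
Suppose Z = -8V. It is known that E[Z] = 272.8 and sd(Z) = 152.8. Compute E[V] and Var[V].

E[V] = -34.1, Var[V] = 364.81

From Z = -8V: E[Z] = a·E[V] + b, so E[V] = (E[Z] − b)/a = (272.8 − 0)/(-8) = -34.1.
Var[Z] = 152.8² = 23347.84.
Var[Z] = a²·Var[V], so Var[V] = 23347.84/(-8)² = 364.81.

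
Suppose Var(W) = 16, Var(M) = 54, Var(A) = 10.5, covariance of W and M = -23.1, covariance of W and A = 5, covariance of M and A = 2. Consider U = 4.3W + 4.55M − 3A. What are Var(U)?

Var(U) = a²·Var(W) + b²·Var(M) + c²·Var(A) + 2ab·covariance of W and M + 2ac·covariance of W and A + 2bc·covariance of M and A, with a = 4.3, b = 4.55, c = -3.
= 295.84 + 1117.935 + 94.5 + (-903.903) + (-129) + (-54.6)
= 420.772.

Var(U) = 420.772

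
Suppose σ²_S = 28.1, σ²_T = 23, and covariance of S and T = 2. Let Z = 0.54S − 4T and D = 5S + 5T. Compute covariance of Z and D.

covariance of Z and D = -418.73

By bilinearity, covariance of Z and D = ac·σ²_S + bd·σ²_T + (ad+bc)·covariance of S and T, with a=0.54, b=-4, c=5, d=5.
ac·σ²_S = 0.54·5·28.1 = 75.87
bd·σ²_T = (-4)·5·23 = -460
(ad+bc)·covariance of S and T = (-17.3)·2 = -34.6
covariance of Z and D = 75.87 + (-460) + (-34.6) = -418.73.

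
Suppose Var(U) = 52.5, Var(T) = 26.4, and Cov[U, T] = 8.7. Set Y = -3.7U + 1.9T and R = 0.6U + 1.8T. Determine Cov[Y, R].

Cov[Y, R] = -74.286

By bilinearity, Cov[Y, R] = ac·Var(U) + bd·Var(T) + (ad+bc)·Cov[U, T], with a=-3.7, b=1.9, c=0.6, d=1.8.
ac·Var(U) = (-3.7)·0.6·52.5 = -116.55
bd·Var(T) = 1.9·1.8·26.4 = 90.288
(ad+bc)·Cov[U, T] = (-5.52)·8.7 = -48.024
Cov[Y, R] = -116.55 + 90.288 + (-48.024) = -74.286.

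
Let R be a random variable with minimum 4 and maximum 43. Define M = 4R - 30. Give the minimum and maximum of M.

min(M) = -14, max(M) = 142

a = 4 > 0, so min(M) = a·min(R)+b = 4·4 + (-30) = -14 and max(M) = 4·43 + (-30) = 142.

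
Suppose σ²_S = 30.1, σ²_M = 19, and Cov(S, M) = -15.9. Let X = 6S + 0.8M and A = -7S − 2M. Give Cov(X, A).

Cov(X, A) = -1014.76

By bilinearity, Cov(X, A) = ac·σ²_S + bd·σ²_M + (ad+bc)·Cov(S, M), with a=6, b=0.8, c=-7, d=-2.
ac·σ²_S = 6·(-7)·30.1 = -1264.2
bd·σ²_M = 0.8·(-2)·19 = -30.4
(ad+bc)·Cov(S, M) = (-17.6)·(-15.9) = 279.84
Cov(X, A) = -1264.2 + (-30.4) + 279.84 = -1014.76.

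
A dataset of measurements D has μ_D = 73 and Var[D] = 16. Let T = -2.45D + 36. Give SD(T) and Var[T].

SD(T) = 9.8, Var[T] = 96.04

T = -2.45D + 36 is linear with a = -2.45, b = 36.
SD(D) = √16 = 4.
SD(T) = |a|·SD(D) = |-2.45|·4 = 9.8.
Var[T] = a²·Var[D] = (-2.45)²·16 = 96.04 (the additive constant 36 does not affect variance).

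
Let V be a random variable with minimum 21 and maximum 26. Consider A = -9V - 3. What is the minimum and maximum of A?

a = -9 < 0, so order reverses: min(A) = a·max(V)+b = (-9)·26 + (-3) = -237; max(A) = a·min(V)+b = (-9)·21 + (-3) = -192.

min(A) = -237, max(A) = -192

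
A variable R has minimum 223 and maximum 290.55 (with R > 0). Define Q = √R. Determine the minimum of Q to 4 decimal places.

√R is increasing on this domain, so min(Q) comes from min(R) = 223: min(Q) = √(223) ≈ 14.9332.

min(Q) = 14.9332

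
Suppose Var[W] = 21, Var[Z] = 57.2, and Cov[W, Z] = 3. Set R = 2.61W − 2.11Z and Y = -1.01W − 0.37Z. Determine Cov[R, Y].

By bilinearity, Cov[R, Y] = ac·Var[W] + bd·Var[Z] + (ad+bc)·Cov[W, Z], with a=2.61, b=-2.11, c=-1.01, d=-0.37.
ac·Var[W] = 2.61·(-1.01)·21 = -55.3581
bd·Var[Z] = (-2.11)·(-0.37)·57.2 = 44.65604
(ad+bc)·Cov[W, Z] = (1.1654)·3 = 3.4962
Cov[R, Y] = -55.3581 + 44.65604 + 3.4962 = -7.20586.

Cov[R, Y] = -7.20586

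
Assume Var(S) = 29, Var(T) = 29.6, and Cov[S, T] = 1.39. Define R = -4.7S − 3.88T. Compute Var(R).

Var(R) = a²·Var(S) + b²·Var(T) + 2ab·Cov[S, T] with a = -4.7, b = -3.88.
= (-4.7)²·29 + (-3.88)²·29.6 + 2·(-4.7)·(-3.88)·1.39
= 640.61 + 445.61024 + 50.69608 = 1136.91632.

Var(R) = 1136.91632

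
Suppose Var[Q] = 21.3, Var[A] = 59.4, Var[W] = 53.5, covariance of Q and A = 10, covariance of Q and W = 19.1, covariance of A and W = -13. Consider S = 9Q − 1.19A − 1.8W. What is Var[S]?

Var[S] = 1094.02434

Var[S] = a²·Var[Q] + b²·Var[A] + c²·Var[W] + 2ab·covariance of Q and A + 2ac·covariance of Q and W + 2bc·covariance of A and W, with a = 9, b = -1.19, c = -1.8.
= 1725.3 + 84.11634 + 173.34 + (-214.2) + (-618.84) + (-55.692)
= 1094.02434.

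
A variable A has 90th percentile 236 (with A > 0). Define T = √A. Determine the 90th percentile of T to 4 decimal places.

√A is increasing, so P_{90}(T) = g(P_{90}(A)) ≈ 15.3623.

90th percentile of T = 15.3623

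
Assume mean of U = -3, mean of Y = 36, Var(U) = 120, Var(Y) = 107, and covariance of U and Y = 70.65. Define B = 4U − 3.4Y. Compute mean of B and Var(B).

mean of B = -134.4, Var(B) = 1235.24

mean of B = 4·mean of U + (-3.4)·mean of Y = 4·(-3) + (-3.4)·36 = -134.4.
Var(B) = a²·Var(U) + b²·Var(Y) + 2ab·covariance of U and Y with a = 4, b = -3.4.
= 4²·120 + (-3.4)²·107 + 2·4·(-3.4)·70.65
= 1920 + 1236.92 + (-1921.68) = 1235.24.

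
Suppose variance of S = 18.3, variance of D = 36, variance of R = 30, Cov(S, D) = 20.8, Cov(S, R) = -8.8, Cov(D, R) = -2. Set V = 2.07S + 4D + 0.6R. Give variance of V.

variance of V = 978.20247

variance of V = a²·variance of S + b²·variance of D + c²·variance of R + 2ab·Cov(S, D) + 2ac·Cov(S, R) + 2bc·Cov(D, R), with a = 2.07, b = 4, c = 0.6.
= 78.41367 + 576 + 10.8 + 344.448 + (-21.8592) + (-9.6)
= 978.20247.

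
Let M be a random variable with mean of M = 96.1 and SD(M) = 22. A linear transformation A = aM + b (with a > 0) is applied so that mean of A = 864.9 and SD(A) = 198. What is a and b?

SD(A) = a·SD(M) (a > 0), so a = 198/22 = 9.
mean of A = a·mean of M + b, so b = 864.9 − 9·96.1 = 0.

a = 9, b = 0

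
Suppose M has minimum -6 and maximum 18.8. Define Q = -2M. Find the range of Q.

Range of M = 18.8 − (-6) = 24.8.
Range(Q) = |a|·Range(M) = |-2|·24.8 = 49.6.

Range(Q) = 49.6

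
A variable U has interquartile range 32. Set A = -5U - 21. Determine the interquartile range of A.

Under A = aU + b, IQR(A) = |a|·IQR(U) = |-5|·32 = 160 (shifts cancel; spread scales by |a|).

IQR(A) = 160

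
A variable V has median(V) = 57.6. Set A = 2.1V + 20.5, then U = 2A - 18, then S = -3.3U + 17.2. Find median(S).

median(A) = 2.1·57.6 + 20.5 = 141.46.
median(U) = 2·141.46 + (-18) = 264.92.
median(S) = (-3.3)·264.92 + 17.2 = -857.036.

median(S) = -857.036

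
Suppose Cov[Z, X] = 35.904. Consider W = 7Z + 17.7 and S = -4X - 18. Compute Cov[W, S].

Cov[W, S] = a·c·Cov[Z, X] = 7·(-4)·35.904 = -1005.312. Additive constants drop out.

Cov[W, S] = -1005.312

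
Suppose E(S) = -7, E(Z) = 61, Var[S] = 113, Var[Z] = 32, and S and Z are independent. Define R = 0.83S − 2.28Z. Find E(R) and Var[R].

E(R) = -144.89, Var[R] = 244.1945

E(R) = 0.83·E(S) + (-2.28)·E(Z) = 0.83·(-7) + (-2.28)·61 = -144.89.
Var[R] = a²·Var[S] + b²·Var[Z] + 2ab·Cov(S, Z) with a = 0.83, b = -2.28.
Independence gives Cov(S, Z) = 0.
= 0.83²·113 + (-2.28)²·32 + 2·0.83·(-2.28)·0
= 77.8457 + 166.3488 + 0 = 244.1945.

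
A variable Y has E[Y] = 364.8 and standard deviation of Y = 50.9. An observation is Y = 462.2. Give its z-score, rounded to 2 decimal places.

z = 1.91

z = (Y − E[Y]) / standard deviation of Y = (462.2 − 364.8) / 50.9 ≈ 1.91.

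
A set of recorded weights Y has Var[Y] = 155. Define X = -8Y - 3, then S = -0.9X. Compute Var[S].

Var[S] = 8035.2

Var[X] = (-8)²·155 = 9920.
Var[S] = (-0.9)²·9920 = 8035.2.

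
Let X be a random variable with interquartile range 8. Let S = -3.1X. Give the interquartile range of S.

Under S = aX + b, IQR(S) = |a|·IQR(X) = |-3.1|·8 = 24.8 (shifts cancel; spread scales by |a|).

IQR(S) = 24.8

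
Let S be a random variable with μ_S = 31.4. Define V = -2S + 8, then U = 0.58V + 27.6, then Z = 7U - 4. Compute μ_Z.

μ_V = (-2)·31.4 + 8 = -54.8.
μ_U = 0.58·(-54.8) + 27.6 = -4.184.
μ_Z = 7·(-4.184) + (-4) = -33.288.

μ_Z = -33.288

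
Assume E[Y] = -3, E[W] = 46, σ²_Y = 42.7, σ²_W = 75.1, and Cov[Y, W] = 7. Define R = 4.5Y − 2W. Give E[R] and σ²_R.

E[R] = -105.5, σ²_R = 1039.075

E[R] = 4.5·E[Y] + (-2)·E[W] = 4.5·(-3) + (-2)·46 = -105.5.
σ²_R = a²·σ²_Y + b²·σ²_W + 2ab·Cov[Y, W] with a = 4.5, b = -2.
= 4.5²·42.7 + (-2)²·75.1 + 2·4.5·(-2)·7
= 864.675 + 300.4 + (-126) = 1039.075.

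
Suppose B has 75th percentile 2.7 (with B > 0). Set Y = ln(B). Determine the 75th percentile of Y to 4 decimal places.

75th percentile of Y = 0.9933

ln(B) is increasing, so P_{75}(Y) = g(P_{75}(B)) ≈ 0.9933.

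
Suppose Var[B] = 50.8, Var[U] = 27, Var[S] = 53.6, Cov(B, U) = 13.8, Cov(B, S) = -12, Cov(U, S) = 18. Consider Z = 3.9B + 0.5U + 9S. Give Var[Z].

Var[Z] = 4494.438

Var[Z] = a²·Var[B] + b²·Var[U] + c²·Var[S] + 2ab·Cov(B, U) + 2ac·Cov(B, S) + 2bc·Cov(U, S), with a = 3.9, b = 0.5, c = 9.
= 772.668 + 6.75 + 4341.6 + 53.82 + (-842.4) + 162
= 4494.438.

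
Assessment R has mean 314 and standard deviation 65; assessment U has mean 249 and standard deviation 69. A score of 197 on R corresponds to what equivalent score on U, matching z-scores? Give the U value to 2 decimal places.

U = 124.80

z = (197 − 314)/65 = -1.8.
U = 249 + z·69 = 249 + (197 − 314)·69/65 = 124.80.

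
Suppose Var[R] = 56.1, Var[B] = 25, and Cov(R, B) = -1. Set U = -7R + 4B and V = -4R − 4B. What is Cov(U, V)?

By bilinearity, Cov(U, V) = ac·Var[R] + bd·Var[B] + (ad+bc)·Cov(R, B), with a=-7, b=4, c=-4, d=-4.
ac·Var[R] = (-7)·(-4)·56.1 = 1570.8
bd·Var[B] = 4·(-4)·25 = -400
(ad+bc)·Cov(R, B) = (12)·(-1) = -12
Cov(U, V) = 1570.8 + (-400) + (-12) = 1158.8.

Cov(U, V) = 1158.8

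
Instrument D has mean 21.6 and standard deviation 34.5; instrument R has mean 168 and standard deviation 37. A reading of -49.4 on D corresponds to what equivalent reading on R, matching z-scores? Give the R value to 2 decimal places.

z = (-49.4 − 21.6)/34.5 ≈ -2.058.
R = 168 + z·37 = 168 + (-49.4 − 21.6)·37/34.5 ≈ 91.86.

R = 91.86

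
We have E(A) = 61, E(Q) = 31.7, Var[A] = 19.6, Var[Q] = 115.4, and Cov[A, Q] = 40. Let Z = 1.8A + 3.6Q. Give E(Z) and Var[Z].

E(Z) = 223.92, Var[Z] = 2077.488

E(Z) = 1.8·E(A) + 3.6·E(Q) = 1.8·61 + 3.6·31.7 = 223.92.
Var[Z] = a²·Var[A] + b²·Var[Q] + 2ab·Cov[A, Q] with a = 1.8, b = 3.6.
= 1.8²·19.6 + 3.6²·115.4 + 2·1.8·3.6·40
= 63.504 + 1495.584 + 518.4 = 2077.488.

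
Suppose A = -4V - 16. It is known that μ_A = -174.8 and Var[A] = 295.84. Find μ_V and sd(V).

μ_V = 39.7, sd(V) = 4.3

From A = -4V - 16: μ_A = a·μ_V + b, so μ_V = (μ_A − b)/a = (-174.8 − (-16))/(-4) = 39.7.
sd(A) = √295.84 = 17.2.
sd(A) = |a|·sd(V), so sd(V) = 17.2/|-4| = 4.3.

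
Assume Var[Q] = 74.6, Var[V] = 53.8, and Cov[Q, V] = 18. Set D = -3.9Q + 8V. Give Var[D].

Var[D] = 3454.666

Var[D] = a²·Var[Q] + b²·Var[V] + 2ab·Cov[Q, V] with a = -3.9, b = 8.
= (-3.9)²·74.6 + 8²·53.8 + 2·(-3.9)·8·18
= 1134.666 + 3443.2 + (-1123.2) = 3454.666.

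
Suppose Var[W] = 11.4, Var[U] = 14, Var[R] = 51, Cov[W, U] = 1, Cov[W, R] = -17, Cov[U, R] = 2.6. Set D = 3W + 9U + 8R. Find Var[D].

Var[D] = a²·Var[W] + b²·Var[U] + c²·Var[R] + 2ab·Cov[W, U] + 2ac·Cov[W, R] + 2bc·Cov[U, R], with a = 3, b = 9, c = 8.
= 102.6 + 1134 + 3264 + 54 + (-816) + 374.4
= 4113.

Var[D] = 4113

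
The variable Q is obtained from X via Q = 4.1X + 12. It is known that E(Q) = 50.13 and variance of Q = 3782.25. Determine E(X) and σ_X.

From Q = 4.1X + 12: E(Q) = a·E(X) + b, so E(X) = (E(Q) − b)/a = (50.13 − 12)/4.1 = 9.3.
σ_Q = √3782.25 = 61.5.
σ_Q = |a|·σ_X, so σ_X = 61.5/|4.1| = 15.

E(X) = 9.3, σ_X = 15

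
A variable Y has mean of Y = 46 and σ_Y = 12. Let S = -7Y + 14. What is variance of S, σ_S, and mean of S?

variance of S = 7056, σ_S = 84, mean of S = -308

S = -7Y + 14 is linear with a = -7, b = 14.
variance of Y = 12² = 144.
variance of S = a²·variance of Y = (-7)²·144 = 7056 (the additive constant 14 does not affect variance).
σ_S = |a|·σ_Y = |-7|·12 = 84.
mean of S = a·mean of Y + b = (-7)·46 + 14 = -308.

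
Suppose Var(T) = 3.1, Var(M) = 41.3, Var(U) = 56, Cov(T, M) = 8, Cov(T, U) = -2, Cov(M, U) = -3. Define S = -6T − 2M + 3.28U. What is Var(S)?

Var(S) = 1189.3504

Var(S) = a²·Var(T) + b²·Var(M) + c²·Var(U) + 2ab·Cov(T, M) + 2ac·Cov(T, U) + 2bc·Cov(M, U), with a = -6, b = -2, c = 3.28.
= 111.6 + 165.2 + 602.4704 + 192 + 78.72 + 39.36
= 1189.3504.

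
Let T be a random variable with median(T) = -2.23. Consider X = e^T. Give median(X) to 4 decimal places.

e^T is monotone on this domain, so median(X) = exp(-2.23) ≈ 0.1075.

median(X) = 0.1075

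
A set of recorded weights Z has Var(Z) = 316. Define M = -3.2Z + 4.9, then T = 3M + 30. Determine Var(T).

Var(T) = 29122.56

Var(M) = (-3.2)²·316 = 3235.84.
Var(T) = 3²·3235.84 = 29122.56.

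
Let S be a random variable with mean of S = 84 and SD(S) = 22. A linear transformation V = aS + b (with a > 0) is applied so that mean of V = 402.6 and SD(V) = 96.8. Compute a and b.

SD(V) = a·SD(S) (a > 0), so a = 96.8/22 = 4.4.
mean of V = a·mean of S + b, so b = 402.6 − 4.4·84 = 33.

a = 4.4, b = 33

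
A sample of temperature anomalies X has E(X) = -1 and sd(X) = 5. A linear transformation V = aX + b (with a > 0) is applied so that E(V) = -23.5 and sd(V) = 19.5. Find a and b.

a = 3.9, b = -19.6

sd(V) = a·sd(X) (a > 0), so a = 19.5/5 = 3.9.
E(V) = a·E(X) + b, so b = -23.5 − 3.9·(-1) = -19.6.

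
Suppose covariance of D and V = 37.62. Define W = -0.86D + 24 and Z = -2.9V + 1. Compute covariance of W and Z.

covariance of W and Z = 93.82428

covariance of W and Z = a·c·covariance of D and V = (-0.86)·(-2.9)·37.62 = 93.82428. Additive constants drop out.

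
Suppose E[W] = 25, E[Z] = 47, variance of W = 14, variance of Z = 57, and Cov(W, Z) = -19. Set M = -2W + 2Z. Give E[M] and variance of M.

E[M] = 44, variance of M = 436

E[M] = (-2)·E[W] + 2·E[Z] = (-2)·25 + 2·47 = 44.
variance of M = a²·variance of W + b²·variance of Z + 2ab·Cov(W, Z) with a = -2, b = 2.
= (-2)²·14 + 2²·57 + 2·(-2)·2·(-19)
= 56 + 228 + 152 = 436.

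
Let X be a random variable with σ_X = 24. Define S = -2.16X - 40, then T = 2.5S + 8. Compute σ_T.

σ_T = 129.6

σ_S = |-2.16|·24 = 51.84.
σ_T = |2.5|·51.84 = 129.6.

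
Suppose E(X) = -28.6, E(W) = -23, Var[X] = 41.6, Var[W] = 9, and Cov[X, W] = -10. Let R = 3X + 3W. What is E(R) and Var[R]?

E(R) = 3·E(X) + 3·E(W) = 3·(-28.6) + 3·(-23) = -154.8.
Var[R] = a²·Var[X] + b²·Var[W] + 2ab·Cov[X, W] with a = 3, b = 3.
= 3²·41.6 + 3²·9 + 2·3·3·(-10)
= 374.4 + 81 + (-180) = 275.4.

E(R) = -154.8, Var[R] = 275.4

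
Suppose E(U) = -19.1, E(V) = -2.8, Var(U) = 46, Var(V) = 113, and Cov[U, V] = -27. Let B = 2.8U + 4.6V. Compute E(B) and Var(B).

E(B) = -66.36, Var(B) = 2056.2

E(B) = 2.8·E(U) + 4.6·E(V) = 2.8·(-19.1) + 4.6·(-2.8) = -66.36.
Var(B) = a²·Var(U) + b²·Var(V) + 2ab·Cov[U, V] with a = 2.8, b = 4.6.
= 2.8²·46 + 4.6²·113 + 2·2.8·4.6·(-27)
= 360.64 + 2391.08 + (-695.52) = 2056.2.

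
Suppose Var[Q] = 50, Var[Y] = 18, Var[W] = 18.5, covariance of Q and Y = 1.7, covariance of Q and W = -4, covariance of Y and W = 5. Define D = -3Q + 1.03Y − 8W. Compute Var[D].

Var[D] = 1368.1902

Var[D] = a²·Var[Q] + b²·Var[Y] + c²·Var[W] + 2ab·covariance of Q and Y + 2ac·covariance of Q and W + 2bc·covariance of Y and W, with a = -3, b = 1.03, c = -8.
= 450 + 19.0962 + 1184 + (-10.506) + (-192) + (-82.4)
= 1368.1902.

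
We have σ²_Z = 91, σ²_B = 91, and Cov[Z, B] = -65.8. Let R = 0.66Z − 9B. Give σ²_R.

σ²_R = 8192.3436

σ²_R = a²·σ²_Z + b²·σ²_B + 2ab·Cov[Z, B] with a = 0.66, b = -9.
= 0.66²·91 + (-9)²·91 + 2·0.66·(-9)·(-65.8)
= 39.6396 + 7371 + 781.704 = 8192.3436.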